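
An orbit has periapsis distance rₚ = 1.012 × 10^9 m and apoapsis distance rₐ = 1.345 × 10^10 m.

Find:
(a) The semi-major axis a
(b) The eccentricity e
rₚ = 1.012 × 10^9 m
rₐ = 1.345 × 10^10 m
(a) a = (rₚ + rₐ)/2 = 7.231 × 10^9 m ≈ 7.231 × 10^9 m
(b) e = (rₐ − rₚ)/(rₐ + rₚ) = (1.2438 × 10^10) / (1.4462 × 10^10) = 0.860047

Final answer:
(a) a = 7.231 × 10^9 m
(b) e = 0.86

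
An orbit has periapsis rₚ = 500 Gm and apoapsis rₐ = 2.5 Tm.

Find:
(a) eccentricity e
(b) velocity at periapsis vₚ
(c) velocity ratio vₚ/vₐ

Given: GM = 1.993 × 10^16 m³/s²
rₚ = 500 Gm = 5 × 10^11 m
rₐ = 2.5 Tm = 2.5 × 10^12 m
GM = 1.993 × 10^16 m³/s²
a = (rₚ + rₐ)/2 = 1.5 × 10^12 m
e = (rₐ − rₚ)/(rₐ + rₚ) = (2 × 10^12) / (3 × 10^12) = 0.666667
(a) e = 0.666667 ≈ 0.6667
(b) vₚ² = GM (2/rₚ − 1/a) = 1.993 × 10^16 × (4 × 10^-12 − 6.66667 × 10^-13) = 66433.3 m²/s²;  vₚ = 257.747 m/s ≈ 257.7 m/s
(c) vₚ/vₐ = rₐ/rₚ (angular momentum) = (2.5 × 10^12) / (5 × 10^11) = 5 ≈ 5

Final answer:
(a) eccentricity e = 0.6667
(b) velocity at periapsis vₚ = 257.7 m/s
(c) velocity ratio vₚ/vₐ = 5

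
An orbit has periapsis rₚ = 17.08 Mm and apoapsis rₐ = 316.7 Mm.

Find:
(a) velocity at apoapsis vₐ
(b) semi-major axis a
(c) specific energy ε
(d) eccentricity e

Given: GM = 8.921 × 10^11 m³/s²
rₚ = 17.08 Mm = 1.708 × 10^7 m
rₐ = 316.7 Mm = 3.167 × 10^8 m
GM = 8.921 × 10^11 m³/s²
a = (rₚ + rₐ)/2 = 1.6689 × 10^8 m
e = (rₐ − rₚ)/(rₐ + rₚ) = (2.9962 × 10^8) / (3.3378 × 10^8) = 0.897657
(a) vₐ² = GM (2/rₐ − 1/a) = 8.921 × 10^11 × (6.31512 × 10^-9 − 5.99197 × 10^-9) = 288.286 m²/s²;  vₐ = 16.979 m/s ≈ 16.98 m/s
(b) a = 1.6689 × 10^8 m ≈ 166.9 Mm
(c) 2a = 3.3378 × 10^8 m;  ε = −GM/(2a) = -2672.72 J/kg ≈ -2.673 kJ/kg
(d) e = 0.897657 ≈ 0.8977

Final answer:
(a) velocity at apoapsis vₐ = 16.98 m/s
(b) semi-major axis a = 166.9 Mm
(c) specific energy ε = -2.673 kJ/kg
(d) eccentricity e = 0.8977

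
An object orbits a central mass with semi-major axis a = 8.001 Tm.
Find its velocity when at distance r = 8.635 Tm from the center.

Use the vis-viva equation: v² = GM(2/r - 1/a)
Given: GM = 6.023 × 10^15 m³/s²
a = 8.001 Tm = 8.001 × 10^12 m
r = 8.635 Tm = 8.635 × 10^12 m
GM = 6.023 × 10^15 m³/s²
2/r − 1/a = 2.31616 × 10^-13 − 1.24984 × 10^-13 = 1.06631 × 10^-13 m⁻¹
v² = GM (2/r − 1/a) = 642.239 m²/s²
v = 25.3424 m/s ≈ 25.34 m/s

Final answer: 25.34 m/s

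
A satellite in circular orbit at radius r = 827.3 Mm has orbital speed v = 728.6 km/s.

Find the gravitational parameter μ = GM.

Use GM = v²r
r = 827.3 Mm = 8.273 × 10^8 m
v = 728.6 km/s = 728600 m/s
v² = 5.30858 × 10^11 m²/s²
GM = v²r = 5.30858 × 10^11 × 8.273 × 10^8 = 4.39179 × 10^20 m³/s²
GM ≈ 4.392 × 10^20 m³/s²

Final answer: GM = 4.392 × 10^20 m³/s²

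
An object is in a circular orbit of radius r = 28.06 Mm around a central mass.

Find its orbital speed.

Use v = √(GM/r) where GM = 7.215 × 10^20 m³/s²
r = 28.06 Mm = 2.806 × 10^7 m
GM = 7.215 × 10^20 m³/s²
GM/r = (7.215 × 10^20) / (2.806 × 10^7) = 2.57128 × 10^13 m²/s²
v = √(GM/r) = 5.07077 × 10^6 m/s ≈ 5071 km/s

Final answer: 5071 km/s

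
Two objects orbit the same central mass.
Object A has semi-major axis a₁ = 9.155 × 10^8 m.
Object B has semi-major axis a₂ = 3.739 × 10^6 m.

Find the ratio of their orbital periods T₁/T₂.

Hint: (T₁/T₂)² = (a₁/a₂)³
a₁ = 9.155 × 10^8 m
a₂ = 3.739 × 10^6 m
a₁/a₂ = 244.852
T₁/T₂ = (a₁/a₂)^(3/2) = (244.852)^1.5 = 3831.37

Final answer: T₁/T₂ = 3831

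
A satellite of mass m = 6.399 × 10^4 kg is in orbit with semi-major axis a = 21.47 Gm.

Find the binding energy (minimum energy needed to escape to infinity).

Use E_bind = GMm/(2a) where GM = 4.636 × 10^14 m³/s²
a = 21.47 Gm = 2.147 × 10^10 m
GM = 4.636 × 10^14 m³/s²
m = 6.399 × 10^4 kg
GMm = 4.636 × 10^14 × 63990 = 2.96658 × 10^19 m³·kg/s²
2a = 4.294 × 10^10 m
E_bind = GMm/(2a) = 6.90865 × 10^8 J ≈ 690.9 MJ

Final answer: 690.9 MJ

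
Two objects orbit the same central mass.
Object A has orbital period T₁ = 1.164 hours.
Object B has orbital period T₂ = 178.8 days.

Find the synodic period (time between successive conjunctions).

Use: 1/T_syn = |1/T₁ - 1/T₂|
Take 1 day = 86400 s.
T₁ = 1.164 hours = 4190.4 s
T₂ = 178.8 days = 1.54483 × 10^7 s
1/T₁ = 0.000238641 s⁻¹
1/T₂ = 6.4732 × 10^-8 s⁻¹
|1/T₁ − 1/T₂| = 0.000238576 s⁻¹
T_syn = 1 / |1/T₁ − 1/T₂| = 4191.54 s ≈ 1.164 hours

Final answer: T_syn = 1.164 hours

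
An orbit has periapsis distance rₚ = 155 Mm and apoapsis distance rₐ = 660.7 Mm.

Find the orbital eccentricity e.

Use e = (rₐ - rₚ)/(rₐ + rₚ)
rₚ = 155 Mm = 1.55 × 10^8 m
rₐ = 660.7 Mm = 6.607 × 10^8 m
rₐ − rₚ = 5.057 × 10^8 m
rₐ + rₚ = 8.157 × 10^8 m
e = (rₐ − rₚ)/(rₐ + rₚ) = 0.619958

Final answer: e = 0.62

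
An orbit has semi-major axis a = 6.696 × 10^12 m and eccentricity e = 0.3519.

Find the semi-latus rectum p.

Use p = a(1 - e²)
a = 6.696 × 10^12 m
e = 0.3519,  e² = 0.123834,  1 − e² = 0.876166
p = a(1 − e²) = 6.696 × 10^12 m × 0.876166 = 5.86681 × 10^12 m ≈ 5.867 × 10^12 m

Final answer: p = 5.867 × 10^12 m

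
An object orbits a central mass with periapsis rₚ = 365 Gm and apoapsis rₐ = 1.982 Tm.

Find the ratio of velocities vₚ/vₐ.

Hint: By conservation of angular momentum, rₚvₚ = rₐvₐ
rₚ = 365 Gm = 3.65 × 10^11 m
rₐ = 1.982 Tm = 1.982 × 10^12 m
rₚvₚ = rₐvₐ  ⇒  vₚ/vₐ = rₐ/rₚ
vₚ/vₐ = (1.982 × 10^12) / (3.65 × 10^11) = 5.43014

Final answer: vₚ/vₐ = 5.43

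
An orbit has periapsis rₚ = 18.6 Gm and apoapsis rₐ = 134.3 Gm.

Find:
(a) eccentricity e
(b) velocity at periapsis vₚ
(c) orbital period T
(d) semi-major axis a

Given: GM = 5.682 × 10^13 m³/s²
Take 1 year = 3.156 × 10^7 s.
rₚ = 18.6 Gm = 1.86 × 10^10 m
rₐ = 134.3 Gm = 1.343 × 10^11 m
GM = 5.682 × 10^13 m³/s²
a = (rₚ + rₐ)/2 = 7.645 × 10^10 m
e = (rₐ − rₚ)/(rₐ + rₚ) = (1.157 × 10^11) / (1.529 × 10^11) = 0.756704
(a) e = 0.756704 ≈ 0.7567
(b) vₚ² = GM (2/rₚ − 1/a) = 5.682 × 10^13 × (1.07527 × 10^-10 − 1.30804 × 10^-11) = 5366.45 m²/s²;  vₚ = 73.256 m/s ≈ 73.26 m/s
(c) a³ = 4.4682 × 10^32 m³;  T = 2π √(a³/GM) = 2π × 2.80424 × 10^9 s = 1.76196 × 10^10 s ≈ 558.3 years
(d) a = 7.645 × 10^10 m ≈ 76.45 Gm

Final answer:
(a) eccentricity e = 0.7567
(b) velocity at periapsis vₚ = 73.26 m/s
(c) orbital period T = 558.3 years
(d) semi-major axis a = 76.45 Gm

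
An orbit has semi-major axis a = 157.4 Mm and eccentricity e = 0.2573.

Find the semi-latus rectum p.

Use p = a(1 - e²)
a = 157.4 Mm = 1.574 × 10^8 m
e = 0.2573,  e² = 0.0662033,  1 − e² = 0.933797
p = a(1 − e²) = 1.574 × 10^8 m × 0.933797 = 1.4698 × 10^8 m ≈ 147 Mm

Final answer: p = 147 Mm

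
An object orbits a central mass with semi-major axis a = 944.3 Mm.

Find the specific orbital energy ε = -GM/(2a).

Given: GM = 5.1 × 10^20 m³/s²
a = 944.3 Mm = 9.443 × 10^8 m
GM = 5.1 × 10^20 m³/s²
2a = 1.8886 × 10^9 m
ε = −GM/(2a) = -2.70041 × 10^11 J/kg ≈ -270 GJ/kg

Final answer: -270 GJ/kg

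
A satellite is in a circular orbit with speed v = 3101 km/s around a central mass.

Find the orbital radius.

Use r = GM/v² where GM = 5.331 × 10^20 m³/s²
v = 3101 km/s = 3.101 × 10^6 m/s
GM = 5.331 × 10^20 m³/s²
v² = 9.6162 × 10^12 m²/s²
r = GM/v² = (5.331 × 10^20) / (9.6162 × 10^12) = 5.54377 × 10^7 m ≈ 55.44 Mm

Final answer: 55.44 Mm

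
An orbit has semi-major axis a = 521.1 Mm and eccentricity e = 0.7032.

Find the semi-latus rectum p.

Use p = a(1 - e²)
a = 521.1 Mm = 5.211 × 10^8 m
e = 0.7032,  e² = 0.49449,  1 − e² = 0.50551
p = a(1 − e²) = 5.211 × 10^8 m × 0.50551 = 2.63421 × 10^8 m ≈ 263.4 Mm

Final answer: p = 263.4 Mm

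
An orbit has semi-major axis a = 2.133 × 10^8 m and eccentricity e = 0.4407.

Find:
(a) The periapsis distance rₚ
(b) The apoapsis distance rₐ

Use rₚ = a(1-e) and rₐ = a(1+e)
a = 2.133 × 10^8 m
e = 0.4407:  1 − e = 0.5593,  1 + e = 1.4407
(a) rₚ = a(1 − e) = 2.133 × 10^8 m × 0.5593 = 1.19299 × 10^8 m ≈ 1.193 × 10^8 m
(b) rₐ = a(1 + e) = 2.133 × 10^8 m × 1.4407 = 3.07301 × 10^8 m ≈ 3.073 × 10^8 m

Final answer:
(a) rₚ = 1.193 × 10^8 m
(b) rₐ = 3.073 × 10^8 m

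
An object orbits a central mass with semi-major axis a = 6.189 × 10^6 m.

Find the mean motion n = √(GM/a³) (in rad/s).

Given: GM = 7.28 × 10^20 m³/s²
a = 6.189 × 10^6 m
GM = 7.28 × 10^20 m³/s²
a³ = 2.37062 × 10^20 m³
GM/a³ = (7.28 × 10^20) / (2.37062 × 10^20) = 3.07093 s⁻²
n = √(GM/a³) = 1.75241 rad/s ≈ 1.752 rad/s

Final answer: n = 1.752 rad/s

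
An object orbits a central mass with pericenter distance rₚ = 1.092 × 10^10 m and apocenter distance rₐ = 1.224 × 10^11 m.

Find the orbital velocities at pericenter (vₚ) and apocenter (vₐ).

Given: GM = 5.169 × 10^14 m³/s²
rₚ = 1.092 × 10^10 m
rₐ = 1.224 × 10^11 m
GM = 5.169 × 10^14 m³/s²
a = (rₚ + rₐ)/2 = 6.666 × 10^10 m
Vis-viva: v² = GM (2/r − 1/a)
vₚ² = 5.169 × 10^14 × (1.8315 × 10^-10 − 1.50015 × 10^-11) = 86916.1 m²/s²
vₚ = 294.815 m/s ≈ 294.8 m/s
vₐ² = 5.169 × 10^14 × (1.63399 × 10^-11 − 1.50015 × 10^-11) = 691.803 m²/s²
vₐ = 26.3021 m/s ≈ 26.3 m/s

Final answer: vₚ = 294.8 m/s, vₐ = 26.3 m/s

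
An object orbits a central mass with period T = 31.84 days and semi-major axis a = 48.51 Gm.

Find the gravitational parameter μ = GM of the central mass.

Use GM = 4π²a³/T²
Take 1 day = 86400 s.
T = 31.84 days = 2.75098 × 10^6 s
a = 48.51 Gm = 4.851 × 10^10 m
a³ = 1.14155 × 10^32 m³
T² = 7.56787 × 10^12 s²
GM = 4π² × (1.14155 × 10^32) / (7.56787 × 10^12) = 5.95498 × 10^20 m³/s²
GM ≈ 5.955 × 10^20 m³/s²

Final answer: GM = 5.955 × 10^20 m³/s²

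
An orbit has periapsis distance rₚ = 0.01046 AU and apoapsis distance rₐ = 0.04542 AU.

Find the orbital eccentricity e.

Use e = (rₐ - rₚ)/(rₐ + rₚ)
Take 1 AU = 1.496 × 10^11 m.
rₚ = 0.01046 AU = 1.56482 × 10^9 m
rₐ = 0.04542 AU = 6.79483 × 10^9 m
rₐ − rₚ = 5.23002 × 10^9 m
rₐ + rₚ = 8.35965 × 10^9 m
e = (rₐ − rₚ)/(rₐ + rₚ) = 0.625626

Final answer: e = 0.6256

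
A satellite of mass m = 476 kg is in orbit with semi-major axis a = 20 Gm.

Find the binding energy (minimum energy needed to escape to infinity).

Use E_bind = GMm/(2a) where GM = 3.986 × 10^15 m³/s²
a = 20 Gm = 2 × 10^10 m
GM = 3.986 × 10^15 m³/s²
m = 476 kg
GMm = 3.986 × 10^15 × 476 = 1.89734 × 10^18 m³·kg/s²
2a = 4 × 10^10 m
E_bind = GMm/(2a) = 4.74334 × 10^7 J ≈ 47.43 MJ

Final answer: 47.43 MJ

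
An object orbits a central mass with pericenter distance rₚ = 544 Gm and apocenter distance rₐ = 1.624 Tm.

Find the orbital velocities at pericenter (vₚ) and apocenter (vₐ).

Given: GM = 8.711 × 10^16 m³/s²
rₚ = 544 Gm = 5.44 × 10^11 m
rₐ = 1.624 Tm = 1.624 × 10^12 m
GM = 8.711 × 10^16 m³/s²
a = (rₚ + rₐ)/2 = 1.084 × 10^12 m
Vis-viva: v² = GM (2/r − 1/a)
vₚ² = 8.711 × 10^16 × (3.67647 × 10^-12 − 9.22509 × 10^-13) = 239898 m²/s²
vₚ = 489.793 m/s ≈ 489.8 m/s
vₐ² = 8.711 × 10^16 × (1.23153 × 10^-12 − 9.22509 × 10^-13) = 26918.5 m²/s²
vₐ = 164.069 m/s ≈ 164.1 m/s

Final answer: vₚ = 489.8 m/s, vₐ = 164.1 m/s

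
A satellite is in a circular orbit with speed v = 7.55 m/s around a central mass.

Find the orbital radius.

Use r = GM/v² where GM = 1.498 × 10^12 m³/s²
v = 7.55 m/s
GM = 1.498 × 10^12 m³/s²
v² = 57.0025 m²/s²
r = GM/v² = (1.498 × 10^12) / 57.0025 = 2.62795 × 10^10 m ≈ 26.28 Gm

Final answer: 26.28 Gm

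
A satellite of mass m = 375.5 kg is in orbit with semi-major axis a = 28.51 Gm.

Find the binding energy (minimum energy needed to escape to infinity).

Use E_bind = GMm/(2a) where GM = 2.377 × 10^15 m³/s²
a = 28.51 Gm = 2.851 × 10^10 m
GM = 2.377 × 10^15 m³/s²
m = 375.5 kg
GMm = 2.377 × 10^15 × 375.5 = 8.92564 × 10^17 m³·kg/s²
2a = 5.702 × 10^10 m
E_bind = GMm/(2a) = 1.56535 × 10^7 J ≈ 15.65 MJ

Final answer: 15.65 MJ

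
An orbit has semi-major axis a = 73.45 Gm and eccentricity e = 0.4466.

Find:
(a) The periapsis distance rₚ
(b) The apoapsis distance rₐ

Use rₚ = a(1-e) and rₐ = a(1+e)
a = 73.45 Gm = 7.345 × 10^10 m
e = 0.4466:  1 − e = 0.5534,  1 + e = 1.4466
(a) rₚ = a(1 − e) = 7.345 × 10^10 m × 0.5534 = 4.06472 × 10^10 m ≈ 40.65 Gm
(b) rₐ = a(1 + e) = 7.345 × 10^10 m × 1.4466 = 1.06253 × 10^11 m ≈ 106.3 Gm

Final answer:
(a) rₚ = 40.65 Gm
(b) rₐ = 106.3 Gm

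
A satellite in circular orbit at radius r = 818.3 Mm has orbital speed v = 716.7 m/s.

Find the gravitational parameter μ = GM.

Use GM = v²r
r = 818.3 Mm = 8.183 × 10^8 m
v = 716.7 m/s
v² = 513659 m²/s²
GM = v²r = 513659 × 8.183 × 10^8 = 4.20327 × 10^14 m³/s²
GM ≈ 4.203 × 10^14 m³/s²

Final answer: GM = 4.203 × 10^14 m³/s²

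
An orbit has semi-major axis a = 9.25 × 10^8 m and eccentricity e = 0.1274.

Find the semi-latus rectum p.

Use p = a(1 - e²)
a = 9.25 × 10^8 m
e = 0.1274,  e² = 0.0162308,  1 − e² = 0.983769
p = a(1 − e²) = 9.25 × 10^8 m × 0.983769 = 9.09987 × 10^8 m ≈ 9.1 × 10^8 m

Final answer: p = 9.1 × 10^8 m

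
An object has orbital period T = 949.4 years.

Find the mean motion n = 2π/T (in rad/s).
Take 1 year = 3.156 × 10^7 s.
T = 949.4 years = 2.99631 × 10^10 s
n = 2π / (2.99631 × 10^10 s) = 2.09698 × 10^-10 rad/s ≈ 2.097 × 10^-10 rad/s

Final answer: n = 2.097 × 10^-10 rad/s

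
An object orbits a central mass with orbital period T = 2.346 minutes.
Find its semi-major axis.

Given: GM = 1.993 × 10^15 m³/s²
T = 2.346 minutes = 140.76 s
GM = 1.993 × 10^15 m³/s²
Kepler's third law: a³ = GM T² / (4π²)
T² = 19813.4 s²
a³ = (1.993 × 10^15) × 19813.4 / (4π²) = 1.00024 × 10^18 m³
a = (a³)^(1/3) = 1.00008 × 10^6 m ≈ 1 Mm

Final answer: 1 Mm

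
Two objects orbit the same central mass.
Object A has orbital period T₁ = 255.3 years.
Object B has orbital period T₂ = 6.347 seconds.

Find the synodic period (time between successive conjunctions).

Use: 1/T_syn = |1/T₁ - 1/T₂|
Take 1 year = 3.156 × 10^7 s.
T₁ = 255.3 years = 8.05727 × 10^9 s
T₂ = 6.347 seconds
1/T₁ = 1.24112 × 10^-10 s⁻¹
1/T₂ = 0.157555 s⁻¹
|1/T₁ − 1/T₂| = 0.157555 s⁻¹
T_syn = 1 / |1/T₁ − 1/T₂| = 6.347 s ≈ 6.347 seconds

Final answer: T_syn = 6.347 seconds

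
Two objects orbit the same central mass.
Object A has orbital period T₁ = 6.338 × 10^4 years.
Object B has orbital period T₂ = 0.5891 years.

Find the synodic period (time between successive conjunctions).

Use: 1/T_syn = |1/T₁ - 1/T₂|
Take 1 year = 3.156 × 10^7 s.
T₁ = 6.338 × 10^4 years = 2.00027 × 10^12 s
T₂ = 0.5891 years = 1.8592 × 10^7 s
1/T₁ = 4.99932 × 10^-13 s⁻¹
1/T₂ = 5.37866 × 10^-8 s⁻¹
|1/T₁ − 1/T₂| = 5.37861 × 10^-8 s⁻¹
T_syn = 1 / |1/T₁ − 1/T₂| = 1.85922 × 10^7 s ≈ 0.5891 years

Final answer: T_syn = 0.5891 years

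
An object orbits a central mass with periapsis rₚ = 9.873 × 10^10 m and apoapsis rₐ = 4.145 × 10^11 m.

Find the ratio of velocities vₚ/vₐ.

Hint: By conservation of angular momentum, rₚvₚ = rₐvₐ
rₚ = 9.873 × 10^10 m
rₐ = 4.145 × 10^11 m
rₚvₚ = rₐvₐ  ⇒  vₚ/vₐ = rₐ/rₚ
vₚ/vₐ = (4.145 × 10^11) / (9.873 × 10^10) = 4.19832

Final answer: vₚ/vₐ = 4.198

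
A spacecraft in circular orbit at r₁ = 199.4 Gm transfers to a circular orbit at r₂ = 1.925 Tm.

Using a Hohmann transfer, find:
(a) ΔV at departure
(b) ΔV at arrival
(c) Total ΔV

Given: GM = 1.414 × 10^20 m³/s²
r₁ = 199.4 Gm = 1.994 × 10^11 m
r₂ = 1.925 Tm = 1.925 × 10^12 m
GM = 1.414 × 10^20 m³/s²
Transfer ellipse: a_t = (r₁ + r₂)/2 = 1.0622 × 10^12 m
Circular speed at r₁: v₁ = √(GM/r₁) = 26629.4 m/s
Transfer speed at r₁ (periapsis): v₁ₜ = √(GM(2/r₁ − 1/a_t)) = 35848.8 m/s
(a) ΔV₁ = v₁ₜ − v₁ = 9219.33 m/s ≈ 9.219 km/s
Circular speed at r₂: v₂ = √(GM/r₂) = 8570.56 m/s
Transfer speed at r₂ (apoapsis): v₂ₜ = √(GM(2/r₂ − 1/a_t)) = 3713.37 m/s
(b) ΔV₂ = v₂ − v₂ₜ = 4857.19 m/s ≈ 4.857 km/s
(c) ΔV_total = ΔV₁ + ΔV₂ = 14076.5 m/s ≈ 14.08 km/s

Final answer:
(a) ΔV₁ = 9.219 km/s
(b) ΔV₂ = 4.857 km/s
(c) ΔV_total = 14.08 km/s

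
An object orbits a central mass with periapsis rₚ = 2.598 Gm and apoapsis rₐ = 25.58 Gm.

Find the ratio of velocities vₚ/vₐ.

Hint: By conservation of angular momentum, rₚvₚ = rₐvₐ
rₚ = 2.598 Gm = 2.598 × 10^9 m
rₐ = 25.58 Gm = 2.558 × 10^10 m
rₚvₚ = rₐvₐ  ⇒  vₚ/vₐ = rₐ/rₚ
vₚ/vₐ = (2.558 × 10^10) / (2.598 × 10^9) = 9.84604

Final answer: vₚ/vₐ = 9.846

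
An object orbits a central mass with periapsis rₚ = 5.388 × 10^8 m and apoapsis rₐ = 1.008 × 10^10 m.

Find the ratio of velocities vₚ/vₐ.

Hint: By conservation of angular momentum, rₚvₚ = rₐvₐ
rₚ = 5.388 × 10^8 m
rₐ = 1.008 × 10^10 m
rₚvₚ = rₐvₐ  ⇒  vₚ/vₐ = rₐ/rₚ
vₚ/vₐ = (1.008 × 10^10) / (5.388 × 10^8) = 18.7082

Final answer: vₚ/vₐ = 18.71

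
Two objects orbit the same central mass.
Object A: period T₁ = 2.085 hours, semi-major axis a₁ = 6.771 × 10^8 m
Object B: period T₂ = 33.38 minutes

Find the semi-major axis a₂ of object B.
T₁ = 2.085 hours = 7506 s
T₂ = 33.38 minutes = 2002.8 s
a₁ = 6.771 × 10^8 m
Kepler's third law: (T₂/T₁)² = (a₂/a₁)³  ⇒  a₂ = a₁ (T₂/T₁)^(2/3)
T₂/T₁ = 0.266827
(T₂/T₁)^(2/3) = 0.414463
a₂ = 6.771 × 10^8 m × 0.414463 = 2.80633 × 10^8 m ≈ 2.806 × 10^8 m

Final answer: a₂ = 2.806 × 10^8 m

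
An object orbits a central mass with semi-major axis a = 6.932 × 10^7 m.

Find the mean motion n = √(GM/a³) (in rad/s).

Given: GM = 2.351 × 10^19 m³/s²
a = 6.932 × 10^7 m
GM = 2.351 × 10^19 m³/s²
a³ = 3.33101 × 10^23 m³
GM/a³ = (2.351 × 10^19) / (3.33101 × 10^23) = 7.05792 × 10^-5 s⁻²
n = √(GM/a³) = 0.00840115 rad/s ≈ 0.008401 rad/s

Final answer: n = 0.008401 rad/s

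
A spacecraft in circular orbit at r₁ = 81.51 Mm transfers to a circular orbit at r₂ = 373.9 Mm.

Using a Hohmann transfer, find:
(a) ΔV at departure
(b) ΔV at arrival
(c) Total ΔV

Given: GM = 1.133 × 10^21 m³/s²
r₁ = 81.51 Mm = 8.151 × 10^7 m
r₂ = 373.9 Mm = 3.739 × 10^8 m
GM = 1.133 × 10^21 m³/s²
Transfer ellipse: a_t = (r₁ + r₂)/2 = 2.27705 × 10^8 m
Circular speed at r₁: v₁ = √(GM/r₁) = 3.72829 × 10^6 m/s
Transfer speed at r₁ (periapsis): v₁ₜ = √(GM(2/r₁ − 1/a_t)) = 4.7775 × 10^6 m/s
(a) ΔV₁ = v₁ₜ − v₁ = 1.04921 × 10^6 m/s ≈ 1049 km/s
Circular speed at r₂: v₂ = √(GM/r₂) = 1.74075 × 10^6 m/s
Transfer speed at r₂ (apoapsis): v₂ₜ = √(GM(2/r₂ − 1/a_t)) = 1.04149 × 10^6 m/s
(b) ΔV₂ = v₂ − v₂ₜ = 699260 m/s ≈ 699.3 km/s
(c) ΔV_total = ΔV₁ + ΔV₂ = 1.74847 × 10^6 m/s ≈ 1748 km/s

Final answer:
(a) ΔV₁ = 1049 km/s
(b) ΔV₂ = 699.3 km/s
(c) ΔV_total = 1748 km/s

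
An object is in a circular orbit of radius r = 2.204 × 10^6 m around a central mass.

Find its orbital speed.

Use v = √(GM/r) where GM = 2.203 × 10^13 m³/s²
r = 2.204 × 10^6 m
GM = 2.203 × 10^13 m³/s²
GM/r = (2.203 × 10^13) / (2.204 × 10^6) = 9.99546 × 10^6 m²/s²
v = √(GM/r) = 3161.56 m/s ≈ 3.162 km/s

Final answer: 3.162 km/s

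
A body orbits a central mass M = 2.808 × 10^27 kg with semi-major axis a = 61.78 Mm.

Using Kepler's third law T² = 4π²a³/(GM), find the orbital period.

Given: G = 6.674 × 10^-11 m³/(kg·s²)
M = 2.808 × 10^27 kg
GM = G × M = 6.674 × 10^-11 × 2.808 × 10^27 = 1.87406 × 10^17 m³/s²
a = 61.78 Mm = 6.178 × 10^7 m
a³ = 2.358 × 10^23 m³
T = 2π √(a³/GM) = 2π √((2.358 × 10^23) / (1.87406 × 10^17)) = 2π × 1121.71 s
T = 7047.91 s ≈ 1.958 hours

Final answer: 1.958 hours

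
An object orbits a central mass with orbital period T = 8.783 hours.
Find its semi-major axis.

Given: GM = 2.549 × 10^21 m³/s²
T = 8.783 hours = 31618.8 s
GM = 2.549 × 10^21 m³/s²
Kepler's third law: a³ = GM T² / (4π²)
T² = 9.99749 × 10^8 s²
a³ = (2.549 × 10^21) × (9.99749 × 10^8) / (4π²) = 6.45507 × 10^28 m³
a = (a³)^(1/3) = 4.01144 × 10^9 m ≈ 4.011 × 10^9 m

Final answer: 4.011 × 10^9 m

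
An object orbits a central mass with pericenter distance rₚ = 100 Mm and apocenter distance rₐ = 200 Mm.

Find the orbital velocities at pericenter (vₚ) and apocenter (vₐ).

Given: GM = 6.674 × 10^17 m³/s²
rₚ = 100 Mm = 1 × 10^8 m
rₐ = 200 Mm = 2 × 10^8 m
GM = 6.674 × 10^17 m³/s²
a = (rₚ + rₐ)/2 = 1.5 × 10^8 m
Vis-viva: v² = GM (2/r − 1/a)
vₚ² = 6.674 × 10^17 × (2 × 10^-8 − 6.66667 × 10^-9) = 8.89867 × 10^9 m²/s²
vₚ = 94332.7 m/s ≈ 94.33 km/s
vₐ² = 6.674 × 10^17 × (1 × 10^-8 − 6.66667 × 10^-9) = 2.22467 × 10^9 m²/s²
vₐ = 47166.4 m/s ≈ 47.17 km/s

Final answer: vₚ = 94.33 km/s, vₐ = 47.17 km/s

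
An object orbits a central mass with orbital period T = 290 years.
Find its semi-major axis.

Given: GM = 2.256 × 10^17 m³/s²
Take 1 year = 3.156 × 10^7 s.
T = 290 years = 9.1524 × 10^9 s
GM = 2.256 × 10^17 m³/s²
Kepler's third law: a³ = GM T² / (4π²)
T² = 8.37664 × 10^19 s²
a³ = (2.256 × 10^17) × (8.37664 × 10^19) / (4π²) = 4.78684 × 10^35 m³
a = (a³)^(1/3) = 7.82258 × 10^11 m ≈ 782.3 Gm

Final answer: 782.3 Gm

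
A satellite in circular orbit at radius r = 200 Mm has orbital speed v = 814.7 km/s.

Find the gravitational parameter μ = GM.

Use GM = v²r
r = 200 Mm = 2 × 10^8 m
v = 814.7 km/s = 814700 m/s
v² = 6.63736 × 10^11 m²/s²
GM = v²r = 6.63736 × 10^11 × 2 × 10^8 = 1.32747 × 10^20 m³/s²
GM ≈ 1.327 × 10^20 m³/s²

Final answer: GM = 1.327 × 10^20 m³/s²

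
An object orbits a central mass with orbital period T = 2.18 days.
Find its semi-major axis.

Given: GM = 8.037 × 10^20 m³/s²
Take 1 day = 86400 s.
T = 2.18 days = 188352 s
GM = 8.037 × 10^20 m³/s²
Kepler's third law: a³ = GM T² / (4π²)
T² = 3.54765 × 10^10 s²
a³ = (8.037 × 10^20) × (3.54765 × 10^10) / (4π²) = 7.22229 × 10^29 m³
a = (a³)^(1/3) = 8.97205 × 10^9 m ≈ 8.972 Gm

Final answer: 8.972 Gm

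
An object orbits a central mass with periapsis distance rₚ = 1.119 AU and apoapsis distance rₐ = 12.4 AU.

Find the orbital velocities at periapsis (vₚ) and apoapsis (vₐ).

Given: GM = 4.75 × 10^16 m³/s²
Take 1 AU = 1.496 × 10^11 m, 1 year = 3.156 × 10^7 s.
rₚ = 1.119 AU = 1.67402 × 10^11 m
rₐ = 12.4 AU = 1.85504 × 10^12 m
GM = 4.75 × 10^16 m³/s²
a = (rₚ + rₐ)/2 = 1.01122 × 10^12 m
Vis-viva: v² = GM (2/r − 1/a)
vₚ² = 4.75 × 10^16 × (1.19473 × 10^-11 − 9.88903 × 10^-13) = 520522 m²/s²
vₚ = 721.472 m/s ≈ 0.1522 AU/year
vₐ² = 4.75 × 10^16 × (1.07814 × 10^-12 − 9.88903 × 10^-13) = 4238.93 m²/s²
vₐ = 65.107 m/s ≈ 65.11 m/s

Final answer: vₚ = 0.1522 AU/year, vₐ = 65.11 m/s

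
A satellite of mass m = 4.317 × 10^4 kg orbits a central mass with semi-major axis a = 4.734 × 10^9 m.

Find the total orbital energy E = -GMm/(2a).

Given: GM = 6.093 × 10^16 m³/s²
a = 4.734 × 10^9 m
GM = 6.093 × 10^16 m³/s²
2a = 9.468 × 10^9 m
GMm = 6.093 × 10^16 × 43170 = 2.63035 × 10^21 m³·kg/s²
E = −GMm/(2a) = -2.77815 × 10^11 J ≈ -277.8 GJ

Final answer: -277.8 GJ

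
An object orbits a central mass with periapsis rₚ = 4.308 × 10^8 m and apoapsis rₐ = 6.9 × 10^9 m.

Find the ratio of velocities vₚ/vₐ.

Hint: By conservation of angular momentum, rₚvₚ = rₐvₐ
rₚ = 4.308 × 10^8 m
rₐ = 6.9 × 10^9 m
rₚvₚ = rₐvₐ  ⇒  vₚ/vₐ = rₐ/rₚ
vₚ/vₐ = (6.9 × 10^9) / (4.308 × 10^8) = 16.0167

Final answer: vₚ/vₐ = 16.02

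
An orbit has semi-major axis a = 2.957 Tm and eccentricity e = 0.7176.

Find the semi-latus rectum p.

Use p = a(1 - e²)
a = 2.957 Tm = 2.957 × 10^12 m
e = 0.7176,  e² = 0.51495,  1 − e² = 0.48505
p = a(1 − e²) = 2.957 × 10^12 m × 0.48505 = 1.43429 × 10^12 m ≈ 1.434 Tm

Final answer: p = 1.434 Tm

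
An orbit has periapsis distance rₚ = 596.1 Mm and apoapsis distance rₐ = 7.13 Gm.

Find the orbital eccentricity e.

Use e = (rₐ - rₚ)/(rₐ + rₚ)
rₚ = 596.1 Mm = 5.961 × 10^8 m
rₐ = 7.13 Gm = 7.13 × 10^9 m
rₐ − rₚ = 6.5339 × 10^9 m
rₐ + rₚ = 7.7261 × 10^9 m
e = (rₐ − rₚ)/(rₐ + rₚ) = 0.845692

Final answer: e = 0.8457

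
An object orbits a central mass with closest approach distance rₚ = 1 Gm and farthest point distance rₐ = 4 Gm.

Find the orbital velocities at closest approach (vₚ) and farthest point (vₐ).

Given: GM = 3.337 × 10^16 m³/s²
rₚ = 1 Gm = 1 × 10^9 m
rₐ = 4 Gm = 4 × 10^9 m
GM = 3.337 × 10^16 m³/s²
a = (rₚ + rₐ)/2 = 2.5 × 10^9 m
Vis-viva: v² = GM (2/r − 1/a)
vₚ² = 3.337 × 10^16 × (2 × 10^-9 − 4 × 10^-10) = 5.3392 × 10^7 m²/s²
vₚ = 7306.98 m/s ≈ 7.307 km/s
vₐ² = 3.337 × 10^16 × (5 × 10^-10 − 4 × 10^-10) = 3.337 × 10^6 m²/s²
vₐ = 1826.75 m/s ≈ 1.827 km/s

Final answer: vₚ = 7.307 km/s, vₐ = 1.827 km/s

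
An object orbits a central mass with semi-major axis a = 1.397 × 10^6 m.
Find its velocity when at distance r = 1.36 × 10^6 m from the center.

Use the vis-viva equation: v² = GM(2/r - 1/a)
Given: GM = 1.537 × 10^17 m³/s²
a = 1.397 × 10^6 m
r = 1.36 × 10^6 m
GM = 1.537 × 10^17 m³/s²
2/r − 1/a = 1.47059 × 10^-6 − 7.1582 × 10^-7 = 7.54769 × 10^-7 m⁻¹
v² = GM (2/r − 1/a) = 1.16008 × 10^11 m²/s²
v = 340599 m/s ≈ 340.6 km/s

Final answer: 340.6 km/s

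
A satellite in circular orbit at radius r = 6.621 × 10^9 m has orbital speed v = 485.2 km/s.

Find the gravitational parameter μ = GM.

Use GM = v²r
r = 6.621 × 10^9 m
v = 485.2 km/s = 485200 m/s
v² = 2.35419 × 10^11 m²/s²
GM = v²r = 2.35419 × 10^11 × 6.621 × 10^9 = 1.55871 × 10^21 m³/s²
GM ≈ 1.559 × 10^21 m³/s²

Final answer: GM = 1.559 × 10^21 m³/s²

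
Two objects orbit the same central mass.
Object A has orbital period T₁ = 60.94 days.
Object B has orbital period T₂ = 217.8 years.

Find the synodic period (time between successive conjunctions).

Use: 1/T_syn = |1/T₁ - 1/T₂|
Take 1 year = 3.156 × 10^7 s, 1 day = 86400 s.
T₁ = 60.94 days = 5.26522 × 10^6 s
T₂ = 217.8 years = 6.87377 × 10^9 s
1/T₁ = 1.89926 × 10^-7 s⁻¹
1/T₂ = 1.45481 × 10^-10 s⁻¹
|1/T₁ − 1/T₂| = 1.8978 × 10^-7 s⁻¹
T_syn = 1 / |1/T₁ − 1/T₂| = 5.26925 × 10^6 s ≈ 60.99 days

Final answer: T_syn = 60.99 days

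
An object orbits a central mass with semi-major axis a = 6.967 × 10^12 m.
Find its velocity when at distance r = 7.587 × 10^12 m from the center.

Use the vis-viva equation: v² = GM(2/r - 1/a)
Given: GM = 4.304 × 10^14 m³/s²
a = 6.967 × 10^12 m
r = 7.587 × 10^12 m
GM = 4.304 × 10^14 m³/s²
2/r − 1/a = 2.63609 × 10^-13 − 1.43534 × 10^-13 = 1.20075 × 10^-13 m⁻¹
v² = GM (2/r − 1/a) = 51.6803 m²/s²
v = 7.1889 m/s ≈ 7.189 m/s

Final answer: 7.189 m/s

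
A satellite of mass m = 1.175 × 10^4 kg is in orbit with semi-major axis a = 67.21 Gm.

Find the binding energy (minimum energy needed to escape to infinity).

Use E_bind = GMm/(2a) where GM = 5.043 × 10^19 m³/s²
a = 67.21 Gm = 6.721 × 10^10 m
GM = 5.043 × 10^19 m³/s²
m = 1.175 × 10^4 kg
GMm = 5.043 × 10^19 × 11750 = 5.92552 × 10^23 m³·kg/s²
2a = 1.3442 × 10^11 m
E_bind = GMm/(2a) = 4.40822 × 10^12 J ≈ 4.408 TJ

Final answer: 4.408 TJ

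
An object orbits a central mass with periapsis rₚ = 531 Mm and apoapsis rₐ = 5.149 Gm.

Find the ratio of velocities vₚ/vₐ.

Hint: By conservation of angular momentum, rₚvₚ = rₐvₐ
rₚ = 531 Mm = 5.31 × 10^8 m
rₐ = 5.149 Gm = 5.149 × 10^9 m
rₚvₚ = rₐvₐ  ⇒  vₚ/vₐ = rₐ/rₚ
vₚ/vₐ = (5.149 × 10^9) / (5.31 × 10^8) = 9.6968

Final answer: vₚ/vₐ = 9.697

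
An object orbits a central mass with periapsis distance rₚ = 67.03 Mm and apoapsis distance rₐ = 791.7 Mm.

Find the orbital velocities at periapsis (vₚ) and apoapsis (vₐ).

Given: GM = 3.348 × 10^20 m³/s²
rₚ = 67.03 Mm = 6.703 × 10^7 m
rₐ = 791.7 Mm = 7.917 × 10^8 m
GM = 3.348 × 10^20 m³/s²
a = (rₚ + rₐ)/2 = 4.29365 × 10^8 m
Vis-viva: v² = GM (2/r − 1/a)
vₚ² = 3.348 × 10^20 × (2.98374 × 10^-8 − 2.32902 × 10^-9) = 9.2098 × 10^12 m²/s²
vₚ = 3.03477 × 10^6 m/s ≈ 3035 km/s
vₐ² = 3.348 × 10^20 × (2.52621 × 10^-9 − 2.32902 × 10^-9) = 6.60188 × 10^10 m²/s²
vₐ = 256941 m/s ≈ 256.9 km/s

Final answer: vₚ = 3035 km/s, vₐ = 256.9 km/s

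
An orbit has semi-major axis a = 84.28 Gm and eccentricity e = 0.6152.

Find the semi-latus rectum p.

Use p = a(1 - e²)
a = 84.28 Gm = 8.428 × 10^10 m
e = 0.6152,  e² = 0.378471,  1 − e² = 0.621529
p = a(1 − e²) = 8.428 × 10^10 m × 0.621529 = 5.23825 × 10^10 m ≈ 52.38 Gm

Final answer: p = 52.38 Gm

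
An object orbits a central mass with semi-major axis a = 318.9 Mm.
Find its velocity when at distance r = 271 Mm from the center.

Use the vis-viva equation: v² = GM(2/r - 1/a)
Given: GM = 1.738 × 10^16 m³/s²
a = 318.9 Mm = 3.189 × 10^8 m
r = 271 Mm = 2.71 × 10^8 m
GM = 1.738 × 10^16 m³/s²
2/r − 1/a = 7.38007 × 10^-9 − 3.13578 × 10^-9 = 4.24429 × 10^-9 m⁻¹
v² = GM (2/r − 1/a) = 7.37658 × 10^7 m²/s²
v = 8588.7 m/s ≈ 8.589 km/s

Final answer: 8.589 km/s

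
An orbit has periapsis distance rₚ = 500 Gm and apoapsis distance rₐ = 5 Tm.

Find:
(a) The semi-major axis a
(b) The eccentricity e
rₚ = 500 Gm = 5 × 10^11 m
rₐ = 5 Tm = 5 × 10^12 m
(a) a = (rₚ + rₐ)/2 = 2.75 × 10^12 m ≈ 2.75 Tm
(b) e = (rₐ − rₚ)/(rₐ + rₚ) = (4.5 × 10^12) / (5.5 × 10^12) = 0.818182

Final answer:
(a) a = 2.75 Tm
(b) e = 0.8182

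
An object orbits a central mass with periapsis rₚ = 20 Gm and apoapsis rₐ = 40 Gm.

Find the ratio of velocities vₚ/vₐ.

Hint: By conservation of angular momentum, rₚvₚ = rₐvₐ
rₚ = 20 Gm = 2 × 10^10 m
rₐ = 40 Gm = 4 × 10^10 m
rₚvₚ = rₐvₐ  ⇒  vₚ/vₐ = rₐ/rₚ
vₚ/vₐ = (4 × 10^10) / (2 × 10^10) = 2

Final answer: vₚ/vₐ = 2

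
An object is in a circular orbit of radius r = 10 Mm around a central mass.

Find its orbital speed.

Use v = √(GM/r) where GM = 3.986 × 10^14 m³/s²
r = 10 Mm = 1 × 10^7 m
GM = 3.986 × 10^14 m³/s²
GM/r = (3.986 × 10^14) / (1 × 10^7) = 3.986 × 10^7 m²/s²
v = √(GM/r) = 6313.48 m/s ≈ 6.313 km/s

Final answer: 6.313 km/s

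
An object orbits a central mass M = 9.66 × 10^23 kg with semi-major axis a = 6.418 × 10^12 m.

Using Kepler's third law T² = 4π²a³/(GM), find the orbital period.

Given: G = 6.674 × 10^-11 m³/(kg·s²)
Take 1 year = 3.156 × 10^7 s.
M = 9.66 × 10^23 kg
GM = G × M = 6.674 × 10^-11 × 9.66 × 10^23 = 6.44708 × 10^13 m³/s²
a = 6.418 × 10^12 m
a³ = 2.64362 × 10^38 m³
T = 2π √(a³/GM) = 2π √((2.64362 × 10^38) / (6.44708 × 10^13)) = 2π × 2.02497 × 10^12 s
T = 1.27232 × 10^13 s ≈ 4.031 × 10^5 years

Final answer: 4.031 × 10^5 years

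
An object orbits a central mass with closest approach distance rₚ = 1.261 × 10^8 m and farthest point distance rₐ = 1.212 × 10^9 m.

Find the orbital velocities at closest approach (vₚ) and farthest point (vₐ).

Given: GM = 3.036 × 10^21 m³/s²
rₚ = 1.261 × 10^8 m
rₐ = 1.212 × 10^9 m
GM = 3.036 × 10^21 m³/s²
a = (rₚ + rₐ)/2 = 6.6905 × 10^8 m
Vis-viva: v² = GM (2/r − 1/a)
vₚ² = 3.036 × 10^21 × (1.58604 × 10^-8 − 1.49466 × 10^-9) = 4.36145 × 10^13 m²/s²
vₚ = 6.60413 × 10^6 m/s ≈ 6604 km/s
vₐ² = 3.036 × 10^21 × (1.65017 × 10^-9 − 1.49466 × 10^-9) = 4.72124 × 10^11 m²/s²
vₐ = 687112 m/s ≈ 687.1 km/s

Final answer: vₚ = 6604 km/s, vₐ = 687.1 km/s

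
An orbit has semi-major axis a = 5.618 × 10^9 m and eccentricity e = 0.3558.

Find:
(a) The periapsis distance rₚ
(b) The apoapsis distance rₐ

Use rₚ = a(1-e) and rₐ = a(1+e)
a = 5.618 × 10^9 m
e = 0.3558:  1 − e = 0.6442,  1 + e = 1.3558
(a) rₚ = a(1 − e) = 5.618 × 10^9 m × 0.6442 = 3.61912 × 10^9 m ≈ 3.619 × 10^9 m
(b) rₐ = a(1 + e) = 5.618 × 10^9 m × 1.3558 = 7.61688 × 10^9 m ≈ 7.617 × 10^9 m

Final answer:
(a) rₚ = 3.619 × 10^9 m
(b) rₐ = 7.617 × 10^9 m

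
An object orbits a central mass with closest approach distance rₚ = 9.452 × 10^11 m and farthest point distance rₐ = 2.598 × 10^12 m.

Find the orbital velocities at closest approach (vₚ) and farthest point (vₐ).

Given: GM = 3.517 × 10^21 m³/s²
rₚ = 9.452 × 10^11 m
rₐ = 2.598 × 10^12 m
GM = 3.517 × 10^21 m³/s²
a = (rₚ + rₐ)/2 = 1.7716 × 10^12 m
Vis-viva: v² = GM (2/r − 1/a)
vₚ² = 3.517 × 10^21 × (2.11595 × 10^-12 − 5.64462 × 10^-13) = 5.4566 × 10^9 m²/s²
vₚ = 73868.8 m/s ≈ 73.87 km/s
vₐ² = 3.517 × 10^21 × (7.69823 × 10^-13 − 5.64462 × 10^-13) = 7.22256 × 10^8 m²/s²
vₐ = 26874.8 m/s ≈ 26.87 km/s

Final answer: vₚ = 73.87 km/s, vₐ = 26.87 km/s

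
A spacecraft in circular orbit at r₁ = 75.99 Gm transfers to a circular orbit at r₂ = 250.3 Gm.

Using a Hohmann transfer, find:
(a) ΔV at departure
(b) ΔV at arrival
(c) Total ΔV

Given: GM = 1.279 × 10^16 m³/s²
r₁ = 75.99 Gm = 7.599 × 10^10 m
r₂ = 250.3 Gm = 2.503 × 10^11 m
GM = 1.279 × 10^16 m³/s²
Transfer ellipse: a_t = (r₁ + r₂)/2 = 1.63145 × 10^11 m
Circular speed at r₁: v₁ = √(GM/r₁) = 410.258 m/s
Transfer speed at r₁ (periapsis): v₁ₜ = √(GM(2/r₁ − 1/a_t)) = 508.16 m/s
(a) ΔV₁ = v₁ₜ − v₁ = 97.9021 m/s ≈ 97.9 m/s
Circular speed at r₂: v₂ = √(GM/r₂) = 226.05 m/s
Transfer speed at r₂ (apoapsis): v₂ₜ = √(GM(2/r₂ − 1/a_t)) = 154.275 m/s
(b) ΔV₂ = v₂ − v₂ₜ = 71.775 m/s ≈ 71.77 m/s
(c) ΔV_total = ΔV₁ + ΔV₂ = 169.677 m/s ≈ 169.7 m/s

Final answer:
(a) ΔV₁ = 97.9 m/s
(b) ΔV₂ = 71.77 m/s
(c) ΔV_total = 169.7 m/s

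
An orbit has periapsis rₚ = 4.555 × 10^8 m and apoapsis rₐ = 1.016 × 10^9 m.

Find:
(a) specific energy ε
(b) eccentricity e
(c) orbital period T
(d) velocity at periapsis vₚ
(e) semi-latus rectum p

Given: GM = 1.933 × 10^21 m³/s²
rₚ = 4.555 × 10^8 m
rₐ = 1.016 × 10^9 m
GM = 1.933 × 10^21 m³/s²
a = (rₚ + rₐ)/2 = 7.3575 × 10^8 m
e = (rₐ − rₚ)/(rₐ + rₚ) = (5.605 × 10^8) / (1.4715 × 10^9) = 0.380904
(a) 2a = 1.4715 × 10^9 m;  ε = −GM/(2a) = -1.31363 × 10^12 J/kg ≈ -1314 GJ/kg
(b) e = 0.380904 ≈ 0.3809
(c) a³ = 3.98282 × 10^26 m³;  T = 2π √(a³/GM) = 2π × 453.92 s = 2852.06 s ≈ 47.53 minutes
(d) vₚ² = GM (2/rₚ − 1/a) = 1.933 × 10^21 × (4.39078 × 10^-9 − 1.35916 × 10^-9) = 5.86013 × 10^12 m²/s²;  vₚ = 2.42077 × 10^6 m/s ≈ 2421 km/s
(e) 1 − e² = 0.854912;  p = a(1 − e²) = 7.3575 × 10^8 × 0.854912 = 6.29002 × 10^8 m ≈ 6.29 × 10^8 m

Final answer:
(a) specific energy ε = -1314 GJ/kg
(b) eccentricity e = 0.3809
(c) orbital period T = 47.53 minutes
(d) velocity at periapsis vₚ = 2421 km/s
(e) semi-latus rectum p = 6.29 × 10^8 m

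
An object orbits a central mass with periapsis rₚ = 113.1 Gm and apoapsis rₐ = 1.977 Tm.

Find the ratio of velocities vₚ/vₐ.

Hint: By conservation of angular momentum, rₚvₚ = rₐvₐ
rₚ = 113.1 Gm = 1.131 × 10^11 m
rₐ = 1.977 Tm = 1.977 × 10^12 m
rₚvₚ = rₐvₐ  ⇒  vₚ/vₐ = rₐ/rₚ
vₚ/vₐ = (1.977 × 10^12) / (1.131 × 10^11) = 17.4801

Final answer: vₚ/vₐ = 17.48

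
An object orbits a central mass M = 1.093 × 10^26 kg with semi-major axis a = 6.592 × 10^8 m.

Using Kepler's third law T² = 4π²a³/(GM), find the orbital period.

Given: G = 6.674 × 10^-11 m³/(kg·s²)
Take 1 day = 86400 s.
M = 1.093 × 10^26 kg
GM = G × M = 6.674 × 10^-11 × 1.093 × 10^26 = 7.29468 × 10^15 m³/s²
a = 6.592 × 10^8 m
a³ = 2.86452 × 10^26 m³
T = 2π √(a³/GM) = 2π √((2.86452 × 10^26) / (7.29468 × 10^15)) = 2π × 198163 s
T = 1.24509 × 10^6 s ≈ 14.41 days

Final answer: 14.41 days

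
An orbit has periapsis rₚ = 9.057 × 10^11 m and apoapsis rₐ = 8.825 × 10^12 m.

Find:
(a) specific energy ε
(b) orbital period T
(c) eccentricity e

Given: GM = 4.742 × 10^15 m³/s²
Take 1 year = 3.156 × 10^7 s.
rₚ = 9.057 × 10^11 m
rₐ = 8.825 × 10^12 m
GM = 4.742 × 10^15 m³/s²
a = (rₚ + rₐ)/2 = 4.86535 × 10^12 m
e = (rₐ − rₚ)/(rₐ + rₚ) = (7.9193 × 10^12) / (9.7307 × 10^12) = 0.813847
(a) 2a = 9.7307 × 10^12 m;  ε = −GM/(2a) = -487.324 J/kg ≈ -487.3 J/kg
(b) a³ = 1.15171 × 10^38 m³;  T = 2π √(a³/GM) = 2π × 1.55844 × 10^11 s = 9.79197 × 10^11 s ≈ 3.103 × 10^4 years
(c) e = 0.813847 ≈ 0.8138

Final answer:
(a) specific energy ε = -487.3 J/kg
(b) orbital period T = 3.103 × 10^4 years
(c) eccentricity e = 0.8138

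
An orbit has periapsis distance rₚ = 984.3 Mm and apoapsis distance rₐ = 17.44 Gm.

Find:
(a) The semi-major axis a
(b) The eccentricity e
rₚ = 984.3 Mm = 9.843 × 10^8 m
rₐ = 17.44 Gm = 1.744 × 10^10 m
(a) a = (rₚ + rₐ)/2 = 9.21215 × 10^9 m ≈ 9.212 Gm
(b) e = (rₐ − rₚ)/(rₐ + rₚ) = (1.64557 × 10^10) / (1.84243 × 10^10) = 0.893152

Final answer:
(a) a = 9.212 Gm
(b) e = 0.8932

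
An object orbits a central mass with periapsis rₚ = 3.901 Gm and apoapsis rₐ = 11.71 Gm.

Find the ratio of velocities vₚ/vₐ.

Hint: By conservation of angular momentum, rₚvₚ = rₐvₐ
rₚ = 3.901 Gm = 3.901 × 10^9 m
rₐ = 11.71 Gm = 1.171 × 10^10 m
rₚvₚ = rₐvₐ  ⇒  vₚ/vₐ = rₐ/rₚ
vₚ/vₐ = (1.171 × 10^10) / (3.901 × 10^9) = 3.00179

Final answer: vₚ/vₐ = 3.002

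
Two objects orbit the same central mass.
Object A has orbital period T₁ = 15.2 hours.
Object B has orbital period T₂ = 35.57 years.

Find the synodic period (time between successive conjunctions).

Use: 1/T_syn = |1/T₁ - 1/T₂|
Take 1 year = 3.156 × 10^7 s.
T₁ = 15.2 hours = 54720 s
T₂ = 35.57 years = 1.12259 × 10^9 s
1/T₁ = 1.82749 × 10^-5 s⁻¹
1/T₂ = 8.90798 × 10^-10 s⁻¹
|1/T₁ − 1/T₂| = 1.8274 × 10^-5 s⁻¹
T_syn = 1 / |1/T₁ − 1/T₂| = 54722.7 s ≈ 15.2 hours

Final answer: T_syn = 15.2 hours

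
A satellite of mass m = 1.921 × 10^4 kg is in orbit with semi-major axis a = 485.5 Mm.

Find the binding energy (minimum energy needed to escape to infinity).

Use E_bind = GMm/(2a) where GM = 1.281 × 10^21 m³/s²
a = 485.5 Mm = 4.855 × 10^8 m
GM = 1.281 × 10^21 m³/s²
m = 1.921 × 10^4 kg
GMm = 1.281 × 10^21 × 19210 = 2.4608 × 10^25 m³·kg/s²
2a = 9.71 × 10^8 m
E_bind = GMm/(2a) = 2.5343 × 10^16 J ≈ 25.34 PJ

Final answer: 25.34 PJ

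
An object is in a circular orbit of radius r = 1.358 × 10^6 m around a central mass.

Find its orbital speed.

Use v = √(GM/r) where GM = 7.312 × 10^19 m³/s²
r = 1.358 × 10^6 m
GM = 7.312 × 10^19 m³/s²
GM/r = (7.312 × 10^19) / (1.358 × 10^6) = 5.38439 × 10^13 m²/s²
v = √(GM/r) = 7.33784 × 10^6 m/s ≈ 7338 km/s

Final answer: 7338 km/s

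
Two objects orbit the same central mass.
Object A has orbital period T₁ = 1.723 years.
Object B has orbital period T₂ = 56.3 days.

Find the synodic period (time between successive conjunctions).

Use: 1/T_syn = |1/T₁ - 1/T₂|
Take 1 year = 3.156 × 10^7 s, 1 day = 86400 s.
T₁ = 1.723 years = 5.43779 × 10^7 s
T₂ = 56.3 days = 4.86432 × 10^6 s
1/T₁ = 1.83898 × 10^-8 s⁻¹
1/T₂ = 2.05579 × 10^-7 s⁻¹
|1/T₁ − 1/T₂| = 1.87189 × 10^-7 s⁻¹
T_syn = 1 / |1/T₁ − 1/T₂| = 5.3422 × 10^6 s ≈ 61.83 days

Final answer: T_syn = 61.83 days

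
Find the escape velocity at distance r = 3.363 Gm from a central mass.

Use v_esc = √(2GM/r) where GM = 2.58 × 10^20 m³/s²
r = 3.363 Gm = 3.363 × 10^9 m
GM = 2.58 × 10^20 m³/s²
2GM/r = 2 × (2.58 × 10^20) / (3.363 × 10^9) = 1.53434 × 10^11 m²/s²
v_esc = √(2GM/r) = 391707 m/s ≈ 391.7 km/s

Final answer: 391.7 km/s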